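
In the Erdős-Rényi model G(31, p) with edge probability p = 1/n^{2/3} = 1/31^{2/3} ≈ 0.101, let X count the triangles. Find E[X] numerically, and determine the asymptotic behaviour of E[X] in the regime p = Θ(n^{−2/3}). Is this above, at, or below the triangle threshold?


Number of potential triangles: C(31, 3) = 4495.
Each occurs with probability p³ ≈ (0.101)³ ≈ 1.04058e-03.
By linearity: E[X] = C(31, 3)·p³ ≈ 4495 · 1.04058e-03 ≈ 4.677.
Since α = 2/3 < 1, p = c/n^{2/3} ≫ 1/n is above the triangle threshold p ~ 1/n. Asymptotically E[X] ~ (c³/6)·n^{3(1−α)} = (1³/6)·n^{1} → ∞; triangles are abundant w.h.p.

E[X] ≈ 4.677; in regime p = Θ(1/n^{2/3}) E[X] diverges (above the triangle threshold p ~ 1/n).


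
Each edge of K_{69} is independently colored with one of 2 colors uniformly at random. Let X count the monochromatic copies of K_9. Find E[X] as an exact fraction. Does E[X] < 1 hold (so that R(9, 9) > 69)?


E[X] = C(69, 9) · 2^{1 − 36} = 56672074888 · 2^{−35} = 56672074888/34359738368.
As a reduced fraction: E[X] = 7084009361/4294967296 ≈ 1.6493745.
Is E[X] < 1? NO.
Since E[X] ≥ 1, the first-moment bound is inconclusive at n = 69; it does NOT by itself certify R(9, 9) > 69.

E[X] = 7084009361/4294967296 ≈ 1.6493745; E[X] ≥ 1; first-moment method inconclusive here.


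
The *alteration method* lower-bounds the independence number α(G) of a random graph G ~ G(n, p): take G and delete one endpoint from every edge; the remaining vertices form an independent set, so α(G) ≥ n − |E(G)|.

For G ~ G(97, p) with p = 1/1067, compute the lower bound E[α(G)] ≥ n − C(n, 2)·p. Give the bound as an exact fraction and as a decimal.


E[|E(G)|] = C(97, 2)·p = 4656 · (1/1067) = 48/11.
E[α(G)] ≥ n − E[|E(G)|] = 97 − 48/11 = 1019/11.
Numerically: ≈ 92.63636.
(This is only a lower bound; the true E[α(G)] may be larger.)

E[α(G)] ≥ 1019/11 ≈ 92.63636.


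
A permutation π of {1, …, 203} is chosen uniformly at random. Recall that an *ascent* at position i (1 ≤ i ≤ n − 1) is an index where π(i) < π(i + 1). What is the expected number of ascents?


Write X = Σ X_I over i = 1, …, 202, with X_I the indicator of one ascent.
There are 202 indicators.
For each fixed i, the pair (π(i), π(i+1)) is a uniformly random ordered pair of distinct values from {1, …, 203}; by symmetry P[π(i) < π(i+1)] = 1/2.
By linearity: E[X] = 202 · (1/2) = (203 − 1) · (1/2) = 101 ≈ 101.0000.

E[X] = 101 = 101.0000.


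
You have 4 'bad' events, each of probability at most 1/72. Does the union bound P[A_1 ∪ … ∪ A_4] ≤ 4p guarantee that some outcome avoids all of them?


Union bound: P[∪_{i=1}^{4} A_i] ≤ Σ_i P[A_i] ≤ 4·p = 4·(1/72) = 1/18.
Numerically: 1/18 ≈ 0.05556.
Is 1/18 < 1? YES.
Since P[∪ A_i] ≤ 1/18 < 1, the complement has P[∩ A_i^c] ≥ 1 − 1/18 = 17/18 > 0, so some outcome avoids every A_i.

4·p = 1/18 ≈ 0.05556; existence CERTIFIED by the union bound.


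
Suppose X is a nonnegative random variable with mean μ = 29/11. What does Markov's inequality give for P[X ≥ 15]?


μ = E[X] = 29/11, a = 15.
Markov: P[X ≥ 15] ≤ μ/a = (29/11)/15 = 29/165.
Numerically: ≈ 0.17576.
(Since a = 15 > μ = 2.63636, the bound 29/165 is < 1 and informative.)

P[X ≥ 15] ≤ 29/165 ≈ 0.17576.


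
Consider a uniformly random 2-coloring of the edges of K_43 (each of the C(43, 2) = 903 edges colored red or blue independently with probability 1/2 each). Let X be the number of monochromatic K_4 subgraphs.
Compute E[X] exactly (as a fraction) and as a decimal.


Let X = Σ_S X_S over the C(43, 4) = 123410 subsets S of size 4, where X_S = 1 if the K_4 on S is monochromatic.
For a fixed S, the K_4 on S has C(4, 2) = 6 edges. P[all 6 edges red] = (1/2)^6, and likewise for blue, so P[monochromatic] = 2·(1/2)^6 = 2^{1 − 6} = 1/32.
Summing: E[X] = C(43, 4) · 2^{1 − 6} = 123410 · 1/32 = 61705/16.
Numerically: E[X] ≈ 3856.562500.

E[X] = C(43,4)·2^(1−C(4,2)) = 61705/16 ≈ 3856.562500.


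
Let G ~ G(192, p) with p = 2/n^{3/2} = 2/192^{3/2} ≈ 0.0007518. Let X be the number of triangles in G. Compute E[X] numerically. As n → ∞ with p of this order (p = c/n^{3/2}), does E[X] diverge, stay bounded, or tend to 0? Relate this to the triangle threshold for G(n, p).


Number of potential triangles: C(192, 3) = 1161280.
Each occurs with probability p³ ≈ (0.0007518)³ ≈ 4.248489e-10.
By linearity: E[X] = C(192, 3)·p³ ≈ 1161280 · 4.248489e-10 ≈ 0.0005.
Since α = 3/2 > 1, p = c/n^{3/2} = o(1/n) is below the triangle threshold p ~ 1/n. Asymptotically E[X] ~ (c³/6)·n^{3(1−α)} = (2³/6)·n^{-1.5} → 0, so by Markov's inequality G has no triangles w.h.p.

E[X] ≈ 0.0005; in regime p = Θ(1/n^{3/2}) E[X] tends to 0 (below the triangle threshold p ~ 1/n).


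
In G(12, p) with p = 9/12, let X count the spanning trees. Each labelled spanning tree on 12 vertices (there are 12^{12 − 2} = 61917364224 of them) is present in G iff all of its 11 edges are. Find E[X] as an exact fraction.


K_12 has 12^{12 − 2} = 61917364224 labelled spanning trees.
For each such spanning tree H, let X_H = 1 if all 11 edges of H are present in G. Then P[X_H = 1] = p^{11} = (3/4)^{11} = 177147/4194304.
By linearity of expectation: E[X] = Σ_H E[X_H] = 61917364224 · p^{11} = 61917364224 · 177147/4194304 = 10460353203/4.
Numerically: E[X] ≈ 2.61509e+09.

E[X] = 61917364224 · (3/4)^{11} = 10460353203/4 ≈ 2.61509e+09.


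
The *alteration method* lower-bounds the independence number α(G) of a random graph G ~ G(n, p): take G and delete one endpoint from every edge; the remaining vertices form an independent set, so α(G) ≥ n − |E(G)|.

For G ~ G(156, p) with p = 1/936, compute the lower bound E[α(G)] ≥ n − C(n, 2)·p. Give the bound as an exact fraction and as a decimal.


E[|E(G)|] = C(156, 2)·p = 12090 · (1/936) = 155/12.
E[α(G)] ≥ n − E[|E(G)|] = 156 − 155/12 = 1717/12.
Numerically: ≈ 143.0833.
(This is only a lower bound; the true E[α(G)] may be larger.)

E[α(G)] ≥ 1717/12 ≈ 143.0833.


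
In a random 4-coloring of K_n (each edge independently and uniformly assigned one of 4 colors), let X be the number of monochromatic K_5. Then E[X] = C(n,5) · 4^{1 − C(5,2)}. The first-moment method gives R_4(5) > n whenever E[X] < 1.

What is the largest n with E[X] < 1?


We need C(n, 5) · 4^{1 − 10} < 1, i.e. C(n, 5) < 4^{10 − 1} = 262144.
Check values of n near the boundary:
  n = 32: C(32, 5) = 201376; 201376 < 262144? YES
  n = 33: C(33, 5) = 237336; 237336 < 262144? YES
  n = 34: C(34, 5) = 278256; 278256 < 262144? NO
  n = 35: C(35, 5) = 324632; 324632 < 262144? NO
The largest n with C(n, 5) < 262144 is n = 33 (where E[X] = 29667/32768 ≈ 0.9053650). Hence R_4(5) > 33, i.e. R_4(5) ≥ 34.

Largest n = 33; hence R_4(5) > 33.


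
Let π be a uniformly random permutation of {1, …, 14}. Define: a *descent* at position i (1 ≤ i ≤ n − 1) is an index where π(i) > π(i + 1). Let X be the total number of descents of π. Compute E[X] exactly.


Write X = Σ X_I over i = 1, …, 13, with X_I the indicator of one descent.
There are 13 indicators.
For each fixed i, the pair (π(i), π(i+1)) is a uniformly random ordered pair of distinct values from {1, …, 14}; by symmetry P[π(i) > π(i+1)] = 1/2.
By linearity: E[X] = 13 · (1/2) = (14 − 1) · (1/2) = 13/2 ≈ 6.500000.

E[X] = 13/2 = 6.500000.


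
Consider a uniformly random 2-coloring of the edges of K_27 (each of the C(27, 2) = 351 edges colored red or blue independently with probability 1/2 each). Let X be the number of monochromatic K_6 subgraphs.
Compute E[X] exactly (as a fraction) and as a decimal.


Let X = Σ_S X_S over the C(27, 6) = 296010 subsets S of size 6, where X_S = 1 if the K_6 on S is monochromatic.
For a fixed S, the K_6 on S has C(6, 2) = 15 edges. P[all 15 edges red] = (1/2)^15, and likewise for blue, so P[monochromatic] = 2·(1/2)^15 = 2^{1 − 15} = 1/16384.
By linearity of expectation: E[X] = C(27, 6) · 2^{1 − 15} = 296010 · 1/16384 = 148005/8192.
Numerically: E[X] ≈ 18.067017.

E[X] = C(27,6)·2^(1−C(6,2)) = 148005/8192 ≈ 18.067017.


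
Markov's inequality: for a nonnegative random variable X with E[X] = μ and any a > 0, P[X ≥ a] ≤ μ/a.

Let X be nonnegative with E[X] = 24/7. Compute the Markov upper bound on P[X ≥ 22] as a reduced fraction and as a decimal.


μ = E[X] = 24/7, a = 22.
Markov: P[X ≥ 22] ≤ μ/a = (24/7)/22 = 12/77.
Numerically: ≈ 0.155844.
(Since a = 22 > μ = 3.428571, the bound 12/77 is < 1 and informative.)

P[X ≥ 22] ≤ 12/77 ≈ 0.155844.


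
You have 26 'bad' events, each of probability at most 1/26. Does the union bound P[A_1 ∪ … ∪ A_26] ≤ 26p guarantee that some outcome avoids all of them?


Union bound: P[∪_{i=1}^{26} A_i] ≤ Σ_i P[A_i] ≤ 26·p = 26·(1/26) = 1.
Numerically: 1 ≈ 1.00000.
Is 1 < 1? NO.
Since the bound 1 is ≥ 1, the union bound is uninformative here; it does NOT by itself certify existence.

26·p = 1 ≈ 1.00000; existence NOT certified by the union bound.


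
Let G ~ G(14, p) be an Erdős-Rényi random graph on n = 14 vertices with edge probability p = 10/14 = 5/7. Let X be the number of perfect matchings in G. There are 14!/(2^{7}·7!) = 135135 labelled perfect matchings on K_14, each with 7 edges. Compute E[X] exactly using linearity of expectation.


K_14 has 14!/(2^{7}·7!) = 135135 labelled perfect matchings.
For each such perfect matching H, let X_H = 1 if all 7 edges of H are present in G. Then P[X_H = 1] = p^{7} = (5/7)^{7} = 78125/823543.
By linearity: E[X] = Σ_H E[X_H] = 135135 · p^{7} = 135135 · 78125/823543 = 1508203125/117649.
Numerically: E[X] ≈ 12819.5.

E[X] = 135135 · (5/7)^{7} = 1508203125/117649 ≈ 12819.5.


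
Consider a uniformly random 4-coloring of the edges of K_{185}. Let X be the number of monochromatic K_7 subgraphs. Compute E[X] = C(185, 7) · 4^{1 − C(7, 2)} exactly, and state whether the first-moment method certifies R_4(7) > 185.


E[X] = C(185, 7) · 4^{1 − 21} = 1311854301420 · 4^{−20} = 1311854301420/1099511627776.
As a reduced fraction: E[X] = 327963575355/274877906944 ≈ 1.1931245.
Is E[X] < 1? NO.
Since E[X] ≥ 1, the first-moment bound is inconclusive at n = 185; it does NOT by itself certify R_4(7) > 185.

E[X] = 327963575355/274877906944 ≈ 1.1931245; E[X] ≥ 1; first-moment method inconclusive here.


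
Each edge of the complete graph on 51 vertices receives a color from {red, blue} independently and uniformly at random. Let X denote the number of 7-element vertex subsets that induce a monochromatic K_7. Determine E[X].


Let X = Σ_S X_S over the C(51, 7) = 115775100 subsets S of size 7, where X_S = 1 if the K_7 on S is monochromatic.
For a fixed S, the K_7 on S has C(7, 2) = 21 edges. P[all 21 edges red] = (1/2)^21, and likewise for blue, so P[monochromatic] = 2·(1/2)^21 = 2^{1 − 21} = 1/1048576.
By linearity of expectation: E[X] = C(51, 7) · 2^{1 − 21} = 115775100 · 1/1048576 = 28943775/262144.
Numerically: E[X] ≈ 110.411739.

E[X] = C(51,7)·2^(1−C(7,2)) = 28943775/262144 ≈ 110.411739.


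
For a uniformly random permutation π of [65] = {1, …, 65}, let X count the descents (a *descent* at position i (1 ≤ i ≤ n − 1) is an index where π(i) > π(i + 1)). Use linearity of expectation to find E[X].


Write X = Σ X_I over i = 1, …, 64, with X_I the indicator of one descent.
There are 64 indicators.
For each fixed i, the pair (π(i), π(i+1)) is a uniformly random ordered pair of distinct values from {1, …, 65}; by symmetry P[π(i) > π(i+1)] = 1/2.
By linearity: E[X] = 64 · (1/2) = (65 − 1) · (1/2) = 32 ≈ 32.000.

E[X] = 32 = 32.000.


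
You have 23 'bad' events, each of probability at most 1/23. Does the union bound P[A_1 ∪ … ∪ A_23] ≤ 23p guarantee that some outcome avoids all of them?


Union bound: P[∪_{i=1}^{23} A_i] ≤ Σ_i P[A_i] ≤ 23·p = 23·(1/23) = 1.
Numerically: 1 ≈ 1.0000.
Is 1 < 1? NO.
Since the bound 1 is ≥ 1, the union bound is uninformative here; it does NOT by itself certify existence.

23·p = 1 ≈ 1.0000; existence NOT certified by the union bound.


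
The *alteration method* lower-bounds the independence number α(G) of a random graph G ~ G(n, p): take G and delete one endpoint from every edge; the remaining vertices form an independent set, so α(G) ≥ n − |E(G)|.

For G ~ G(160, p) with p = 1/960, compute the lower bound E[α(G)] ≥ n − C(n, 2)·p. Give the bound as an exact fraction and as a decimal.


E[|E(G)|] = C(160, 2)·p = 12720 · (1/960) = 53/4.
E[α(G)] ≥ n − E[|E(G)|] = 160 − 53/4 = 587/4.
Numerically: ≈ 146.750.
(This is only a lower bound; the true E[α(G)] may be larger.)

E[α(G)] ≥ 587/4 ≈ 146.750.


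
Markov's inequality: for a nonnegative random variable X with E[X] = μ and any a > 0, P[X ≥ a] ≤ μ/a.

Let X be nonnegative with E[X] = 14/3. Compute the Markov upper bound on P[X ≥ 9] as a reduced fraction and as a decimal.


μ = E[X] = 14/3, a = 9.
Markov: P[X ≥ 9] ≤ μ/a = (14/3)/9 = 14/27.
Numerically: ≈ 0.519.
(Since a = 9 > μ = 4.667, the bound 14/27 is < 1 and informative.)

P[X ≥ 9] ≤ 14/27 ≈ 0.519.


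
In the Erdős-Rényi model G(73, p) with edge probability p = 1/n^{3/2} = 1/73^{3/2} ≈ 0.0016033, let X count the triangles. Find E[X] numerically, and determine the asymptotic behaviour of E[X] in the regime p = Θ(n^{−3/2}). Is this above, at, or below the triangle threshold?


Number of potential triangles: C(73, 3) = 62196.
Each occurs with probability p³ ≈ (0.0016033)³ ≈ 4.12142242e-09.
By linearity: E[X] = C(73, 3)·p³ ≈ 62196 · 4.12142242e-09 ≈ 0.000256.
Since α = 3/2 > 1, p = c/n^{3/2} = o(1/n) is below the triangle threshold p ~ 1/n. Asymptotically E[X] ~ (c³/6)·n^{3(1−α)} = (1³/6)·n^{-1.5} → 0, so by Markov's inequality G has no triangles w.h.p.

E[X] ≈ 0.000256; in regime p = Θ(1/n^{3/2}) E[X] tends to 0 (below the triangle threshold p ~ 1/n).


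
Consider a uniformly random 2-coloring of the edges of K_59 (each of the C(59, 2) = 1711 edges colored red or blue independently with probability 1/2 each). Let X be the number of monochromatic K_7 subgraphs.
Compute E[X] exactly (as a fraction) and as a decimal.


Let X = Σ_S X_S over the C(59, 7) = 341149446 subsets S of size 7, where X_S = 1 if the K_7 on S is monochromatic.
For a fixed S, the K_7 on S has C(7, 2) = 21 edges. P[all 21 edges red] = (1/2)^21, and likewise for blue, so P[monochromatic] = 2·(1/2)^21 = 2^{1 − 21} = 1/1048576.
By linearity: E[X] = C(59, 7) · 2^{1 − 21} = 341149446 · 1/1048576 = 170574723/524288.
Numerically: E[X] ≈ 325.34546.

E[X] = C(59,7)·2^(1−C(7,2)) = 170574723/524288 ≈ 325.34546.


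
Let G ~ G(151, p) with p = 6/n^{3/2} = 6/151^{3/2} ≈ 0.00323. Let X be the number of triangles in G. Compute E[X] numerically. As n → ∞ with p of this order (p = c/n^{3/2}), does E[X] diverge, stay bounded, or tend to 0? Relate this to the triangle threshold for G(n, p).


Number of potential triangles: C(151, 3) = 562475.
Each occurs with probability p³ ≈ (0.00323)³ ≈ 3.38110e-08.
By linearity: E[X] = C(151, 3)·p³ ≈ 562475 · 3.38110e-08 ≈ 0.019.
Since α = 3/2 > 1, p = c/n^{3/2} = o(1/n) is below the triangle threshold p ~ 1/n. Asymptotically E[X] ~ (c³/6)·n^{3(1−α)} = (6³/6)·n^{-1.5} → 0, so by Markov's inequality G has no triangles w.h.p.

E[X] ≈ 0.019; in regime p = Θ(1/n^{3/2}) E[X] tends to 0 (below the triangle threshold p ~ 1/n).


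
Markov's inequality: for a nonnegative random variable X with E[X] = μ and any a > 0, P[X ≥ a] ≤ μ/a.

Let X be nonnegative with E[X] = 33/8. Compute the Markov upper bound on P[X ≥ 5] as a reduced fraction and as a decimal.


μ = E[X] = 33/8, a = 5.
Markov: P[X ≥ 5] ≤ μ/a = (33/8)/5 = 33/40.
Numerically: ≈ 0.82500.
(Since a = 5 > μ = 4.12500, the bound 33/40 is < 1 and informative.)

P[X ≥ 5] ≤ 33/40 ≈ 0.82500.


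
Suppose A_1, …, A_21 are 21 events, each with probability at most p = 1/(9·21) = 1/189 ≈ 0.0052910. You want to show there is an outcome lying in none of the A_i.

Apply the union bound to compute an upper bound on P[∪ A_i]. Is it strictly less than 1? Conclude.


Union bound: P[∪_{i=1}^{21} A_i] ≤ Σ_i P[A_i] ≤ 21·p = 21·(1/189) = 1/9.
Numerically: 1/9 ≈ 0.1111111.
Is 1/9 < 1? YES.
Since P[∪ A_i] ≤ 1/9 < 1, the complement has P[∩ A_i^c] ≥ 1 − 1/9 = 8/9 > 0, so some outcome avoids every A_i.

21·p = 1/9 ≈ 0.1111111; existence CERTIFIED by the union bound.


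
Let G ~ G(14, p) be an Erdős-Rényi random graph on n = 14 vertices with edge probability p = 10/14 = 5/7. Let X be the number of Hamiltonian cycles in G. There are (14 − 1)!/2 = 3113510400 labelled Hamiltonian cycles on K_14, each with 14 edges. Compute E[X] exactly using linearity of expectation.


K_14 has (14 − 1)!/2 = 3113510400 labelled Hamiltonian cycles.
For each such Hamiltonian cycle H, let X_H = 1 if all 14 edges of H are present in G. Then P[X_H = 1] = p^{14} = (5/7)^{14} = 6103515625/678223072849.
Summing the indicators: E[X] = Σ_H E[X_H] = 3113510400 · p^{14} = 3113510400 · 6103515625/678223072849 = 2714765625000000000/96889010407.
Numerically: E[X] ≈ 2.80193e+07.

E[X] = 3113510400 · (5/7)^{14} = 2714765625000000000/96889010407 ≈ 2.80193e+07.


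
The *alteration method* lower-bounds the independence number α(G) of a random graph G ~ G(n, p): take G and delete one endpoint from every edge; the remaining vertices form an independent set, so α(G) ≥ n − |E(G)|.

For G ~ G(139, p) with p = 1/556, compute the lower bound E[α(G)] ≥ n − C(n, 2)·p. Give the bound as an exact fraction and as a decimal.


E[|E(G)|] = C(139, 2)·p = 9591 · (1/556) = 69/4.
E[α(G)] ≥ n − E[|E(G)|] = 139 − 69/4 = 487/4.
Numerically: ≈ 121.750000.
(This is only a lower bound; the true E[α(G)] may be larger.)

E[α(G)] ≥ 487/4 ≈ 121.750000.


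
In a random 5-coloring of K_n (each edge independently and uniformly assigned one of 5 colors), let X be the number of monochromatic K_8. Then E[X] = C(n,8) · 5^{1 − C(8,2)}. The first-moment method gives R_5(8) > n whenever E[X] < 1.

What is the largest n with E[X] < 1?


We need C(n, 8) · 5^{1 − 28} < 1, i.e. C(n, 8) < 5^{28 − 1} = 7450580596923828125.
Check values of n near the boundary:
  n = 861: C(861, 8) = 7250034996615275865; 7250034996615275865 < 7450580596923828125? YES
  n = 862: C(862, 8) = 7317951015318931845; 7317951015318931845 < 7450580596923828125? YES
  n = 863: C(863, 8) = 7386423071602617757; 7386423071602617757 < 7450580596923828125? YES
  n = 864: C(864, 8) = 7455455062926006708; 7455455062926006708 < 7450580596923828125? NO
  n = 865: C(865, 8) = 7525050909487743060; 7525050909487743060 < 7450580596923828125? NO
The largest n with C(n, 8) < 7450580596923828125 is n = 863 (where E[X] = 7386423071602617757/7450580596923828125 ≈ 0.991). Hence R_5(8) > 863, i.e. R_5(8) ≥ 864.

Largest n = 863; hence R_5(8) > 863.


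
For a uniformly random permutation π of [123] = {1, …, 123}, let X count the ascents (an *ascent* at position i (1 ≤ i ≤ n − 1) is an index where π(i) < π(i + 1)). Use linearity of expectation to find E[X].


Write X = Σ X_I over i = 1, …, 122, with X_I the indicator of one ascent.
There are 122 indicators.
For each fixed i, the pair (π(i), π(i+1)) is a uniformly random ordered pair of distinct values from {1, …, 123}; by symmetry P[π(i) < π(i+1)] = 1/2.
By linearity: E[X] = 122 · (1/2) = (123 − 1) · (1/2) = 61 ≈ 61.00000.

E[X] = 61 = 61.00000.


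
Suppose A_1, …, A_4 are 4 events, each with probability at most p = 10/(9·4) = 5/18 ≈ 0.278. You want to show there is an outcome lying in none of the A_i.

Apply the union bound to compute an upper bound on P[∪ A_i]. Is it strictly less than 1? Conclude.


Union bound: P[∪_{i=1}^{4} A_i] ≤ Σ_i P[A_i] ≤ 4·p = 4·(5/18) = 10/9.
Numerically: 10/9 ≈ 1.111.
Is 10/9 < 1? NO.
Since the bound 10/9 is ≥ 1, the union bound is uninformative here; it does NOT by itself certify existence.

4·p = 10/9 ≈ 1.111; existence NOT certified by the union bound.


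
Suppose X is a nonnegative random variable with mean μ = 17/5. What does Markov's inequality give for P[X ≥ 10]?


μ = E[X] = 17/5, a = 10.
Markov: P[X ≥ 10] ≤ μ/a = (17/5)/10 = 17/50.
Numerically: ≈ 0.3400.
(Since a = 10 > μ = 3.4000, the bound 17/50 is < 1 and informative.)

P[X ≥ 10] ≤ 17/50 ≈ 0.3400.


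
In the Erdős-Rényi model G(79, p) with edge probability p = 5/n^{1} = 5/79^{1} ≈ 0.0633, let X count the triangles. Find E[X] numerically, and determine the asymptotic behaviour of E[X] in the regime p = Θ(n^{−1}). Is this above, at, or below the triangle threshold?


Number of potential triangles: C(79, 3) = 79079.
Each occurs with probability p³ ≈ (0.0633)³ ≈ 2.53530e-04.
By linearity: E[X] = C(79, 3)·p³ ≈ 79079 · 2.53530e-04 ≈ 20.049.
Here α = 1, so p = 5/n is exactly at the triangle threshold p ~ 1/n. Asymptotically E[X] → c³/6 = 5³/6 = 125/6 ≈ 20.833, a bounded constant. In this regime the triangle count is asymptotically Poisson(c³/6).

E[X] ≈ 20.049; in regime p = Θ(1/n^{1}) E[X] stays bounded (at the triangle threshold p ~ 1/n).


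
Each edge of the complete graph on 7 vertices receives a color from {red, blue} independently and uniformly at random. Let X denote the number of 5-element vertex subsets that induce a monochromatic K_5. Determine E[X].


Let X = Σ_S X_S over the C(7, 5) = 21 subsets S of size 5, where X_S = 1 if the K_5 on S is monochromatic.
For a fixed S, the K_5 on S has C(5, 2) = 10 edges. P[all 10 edges red] = (1/2)^10, and likewise for blue, so P[monochromatic] = 2·(1/2)^10 = 2^{1 − 10} = 1/512.
By linearity of expectation: E[X] = C(7, 5) · 2^{1 − 10} = 21 · 1/512 = 21/512.
Numerically: E[X] ≈ 0.041.

E[X] = C(7,5)·2^(1−C(5,2)) = 21/512 ≈ 0.041.


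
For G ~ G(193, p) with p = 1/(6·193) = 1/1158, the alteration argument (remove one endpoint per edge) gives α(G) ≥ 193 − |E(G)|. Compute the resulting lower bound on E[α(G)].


E[|E(G)|] = C(193, 2)·p = 18528 · (1/1158) = 16.
E[α(G)] ≥ n − E[|E(G)|] = 193 − 16 = 177.
Numerically: ≈ 177.0000.
(This is only a lower bound; the true E[α(G)] may be larger.)

E[α(G)] ≥ 177 ≈ 177.0000.


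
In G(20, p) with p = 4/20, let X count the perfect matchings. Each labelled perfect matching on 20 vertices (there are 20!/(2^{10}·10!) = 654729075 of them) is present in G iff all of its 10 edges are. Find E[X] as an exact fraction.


K_20 has 20!/(2^{10}·10!) = 654729075 labelled perfect matchings.
For each such perfect matching H, let X_H = 1 if all 10 edges of H are present in G. Then P[X_H = 1] = p^{10} = (1/5)^{10} = 1/9765625.
By linearity: E[X] = Σ_H E[X_H] = 654729075 · p^{10} = 654729075 · 1/9765625 = 26189163/390625.
Numerically: E[X] ≈ 67.0443.

E[X] = 654729075 · (1/5)^{10} = 26189163/390625 ≈ 67.0443.


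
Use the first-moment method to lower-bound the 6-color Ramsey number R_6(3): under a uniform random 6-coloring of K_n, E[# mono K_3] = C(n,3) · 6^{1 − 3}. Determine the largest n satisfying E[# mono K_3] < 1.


We need C(n, 3) · 6^{1 − 3} < 1, i.e. C(n, 3) < 6^{3 − 1} = 36.
Check values of n near the boundary:
  n = 6: C(6, 3) = 20; 20 < 36? YES
  n = 7: C(7, 3) = 35; 35 < 36? YES
  n = 8: C(8, 3) = 56; 56 < 36? NO
  n = 9: C(9, 3) = 84; 84 < 36? NO
  n = 10: C(10, 3) = 120; 120 < 36? NO
The largest n with C(n, 3) < 36 is n = 7 (where E[X] = 35/36 ≈ 0.9722222). Hence R_6(3) > 7, i.e. R_6(3) ≥ 8.

Largest n = 7; hence R_6(3) > 7.


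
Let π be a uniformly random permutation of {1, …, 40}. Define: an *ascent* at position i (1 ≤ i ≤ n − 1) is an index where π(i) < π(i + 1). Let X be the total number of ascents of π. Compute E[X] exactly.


Write X = Σ X_I over i = 1, …, 39, with X_I the indicator of one ascent.
There are 39 indicators.
For each fixed i, the pair (π(i), π(i+1)) is a uniformly random ordered pair of distinct values from {1, …, 40}; by symmetry P[π(i) < π(i+1)] = 1/2.
By linearity: E[X] = 39 · (1/2) = (40 − 1) · (1/2) = 39/2 ≈ 19.500.

E[X] = 39/2 = 19.500.


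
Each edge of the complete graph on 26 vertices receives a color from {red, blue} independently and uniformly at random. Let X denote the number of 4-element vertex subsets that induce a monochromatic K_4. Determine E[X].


Let X = Σ_S X_S over the C(26, 4) = 14950 subsets S of size 4, where X_S = 1 if the K_4 on S is monochromatic.
For a fixed S, the K_4 on S has C(4, 2) = 6 edges. P[all 6 edges red] = (1/2)^6, and likewise for blue, so P[monochromatic] = 2·(1/2)^6 = 2^{1 − 6} = 1/32.
By linearity of expectation: E[X] = C(26, 4) · 2^{1 − 6} = 14950 · 1/32 = 7475/16.
Numerically: E[X] ≈ 467.1875.

E[X] = C(26,4)·2^(1−C(4,2)) = 7475/16 ≈ 467.1875.


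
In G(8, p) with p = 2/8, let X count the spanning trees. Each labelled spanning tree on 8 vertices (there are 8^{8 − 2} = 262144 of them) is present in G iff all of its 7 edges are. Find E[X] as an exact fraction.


K_8 has 8^{8 − 2} = 262144 labelled spanning trees.
For each such spanning tree H, let X_H = 1 if all 7 edges of H are present in G. Then P[X_H = 1] = p^{7} = (1/4)^{7} = 1/16384.
Summing the indicators: E[X] = Σ_H E[X_H] = 262144 · p^{7} = 262144 · 1/16384 = 16.
Numerically: E[X] ≈ 16.

E[X] = 262144 · (1/4)^{7} = 16 ≈ 16.


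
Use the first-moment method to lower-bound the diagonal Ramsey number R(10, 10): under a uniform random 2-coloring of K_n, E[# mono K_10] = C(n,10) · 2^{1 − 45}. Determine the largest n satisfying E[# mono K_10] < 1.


We need C(n, 10) · 2^{1 − 45} < 1, i.e. C(n, 10) < 2^{45 − 1} = 17592186044416.
Check values of n near the boundary:
  n = 96: C(96, 10) = 11279926456656; 11279926456656 < 17592186044416? YES
  n = 97: C(97, 10) = 12576469727536; 12576469727536 < 17592186044416? YES
  n = 98: C(98, 10) = 14005614014756; 14005614014756 < 17592186044416? YES
  n = 99: C(99, 10) = 15579278510796; 15579278510796 < 17592186044416? YES
  n = 100: C(100, 10) = 17310309456440; 17310309456440 < 17592186044416? YES
  n = 101: C(101, 10) = 19212541264840; 19212541264840 < 17592186044416? NO
  n = 102: C(102, 10) = 21300860967540; 21300860967540 < 17592186044416? NO
  n = 103: C(103, 10) = 23591276125340; 23591276125340 < 17592186044416? NO
The largest n with C(n, 10) < 17592186044416 is n = 100 (where E[X] = 2163788682055/2199023255552 ≈ 0.9840). Hence R(10, 10) > 100, i.e. R(10, 10) ≥ 101.

Largest n = 100; hence R(10, 10) > 100.


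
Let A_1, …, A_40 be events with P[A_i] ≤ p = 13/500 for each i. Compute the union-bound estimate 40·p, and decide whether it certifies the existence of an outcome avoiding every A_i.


Union bound: P[∪_{i=1}^{40} A_i] ≤ Σ_i P[A_i] ≤ 40·p = 40·(13/500) = 26/25.
Numerically: 26/25 ≈ 1.0400000.
Is 26/25 < 1? NO.
Since the bound 26/25 is ≥ 1, the union bound is uninformative here; it does NOT by itself certify existence.

40·p = 26/25 ≈ 1.0400000; existence NOT certified by the union bound.


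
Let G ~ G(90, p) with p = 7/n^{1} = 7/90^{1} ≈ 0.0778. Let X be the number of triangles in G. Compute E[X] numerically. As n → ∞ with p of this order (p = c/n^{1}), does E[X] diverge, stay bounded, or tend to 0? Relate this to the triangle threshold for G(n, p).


Number of potential triangles: C(90, 3) = 117480.
Each occurs with probability p³ ≈ (0.0778)³ ≈ 4.70508e-04.
By linearity: E[X] = C(90, 3)·p³ ≈ 117480 · 4.70508e-04 ≈ 55.275.
Here α = 1, so p = 7/n is exactly at the triangle threshold p ~ 1/n. Asymptotically E[X] → c³/6 = 7³/6 = 343/6 ≈ 57.167, a bounded constant. In this regime the triangle count is asymptotically Poisson(c³/6).

E[X] ≈ 55.275; in regime p = Θ(1/n^{1}) E[X] stays bounded (at the triangle threshold p ~ 1/n).


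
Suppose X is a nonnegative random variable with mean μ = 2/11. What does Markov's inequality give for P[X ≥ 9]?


μ = E[X] = 2/11, a = 9.
Markov: P[X ≥ 9] ≤ μ/a = (2/11)/9 = 2/99.
Numerically: ≈ 0.02020.
(Since a = 9 > μ = 0.18182, the bound 2/99 is < 1 and informative.)

P[X ≥ 9] ≤ 2/99 ≈ 0.02020.


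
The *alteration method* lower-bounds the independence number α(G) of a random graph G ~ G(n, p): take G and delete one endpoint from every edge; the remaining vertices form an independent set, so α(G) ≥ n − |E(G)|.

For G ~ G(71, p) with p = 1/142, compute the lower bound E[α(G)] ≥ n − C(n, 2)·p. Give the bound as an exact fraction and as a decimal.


E[|E(G)|] = C(71, 2)·p = 2485 · (1/142) = 35/2.
E[α(G)] ≥ n − E[|E(G)|] = 71 − 35/2 = 107/2.
Numerically: ≈ 53.500.
(This is only a lower bound; the true E[α(G)] may be larger.)

E[α(G)] ≥ 107/2 ≈ 53.500.


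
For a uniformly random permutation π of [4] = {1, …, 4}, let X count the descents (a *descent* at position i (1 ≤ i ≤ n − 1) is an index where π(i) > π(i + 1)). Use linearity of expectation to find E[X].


Write X = Σ X_I over i = 1, …, 3, with X_I the indicator of one descent.
There are 3 indicators.
For each fixed i, the pair (π(i), π(i+1)) is a uniformly random ordered pair of distinct values from {1, …, 4}; by symmetry P[π(i) > π(i+1)] = 1/2.
By linearity: E[X] = 3 · (1/2) = (4 − 1) · (1/2) = 3/2 ≈ 1.500.

E[X] = 3/2 = 1.500.


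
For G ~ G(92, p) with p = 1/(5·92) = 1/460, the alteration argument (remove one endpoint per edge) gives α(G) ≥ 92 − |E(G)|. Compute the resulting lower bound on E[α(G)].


E[|E(G)|] = C(92, 2)·p = 4186 · (1/460) = 91/10.
E[α(G)] ≥ n − E[|E(G)|] = 92 − 91/10 = 829/10.
Numerically: ≈ 82.90000.
(This is only a lower bound; the true E[α(G)] may be larger.)

E[α(G)] ≥ 829/10 ≈ 82.90000.


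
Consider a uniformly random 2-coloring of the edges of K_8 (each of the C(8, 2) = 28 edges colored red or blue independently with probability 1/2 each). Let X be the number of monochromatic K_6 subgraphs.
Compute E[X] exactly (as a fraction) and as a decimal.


Let X = Σ_S X_S over the C(8, 6) = 28 subsets S of size 6, where X_S = 1 if the K_6 on S is monochromatic.
For a fixed S, the K_6 on S has C(6, 2) = 15 edges. P[all 15 edges red] = (1/2)^15, and likewise for blue, so P[monochromatic] = 2·(1/2)^15 = 2^{1 − 15} = 1/16384.
By linearity: E[X] = C(8, 6) · 2^{1 − 15} = 28 · 1/16384 = 7/4096.
Numerically: E[X] ≈ 0.0017.

E[X] = C(8,6)·2^(1−C(6,2)) = 7/4096 ≈ 0.0017.


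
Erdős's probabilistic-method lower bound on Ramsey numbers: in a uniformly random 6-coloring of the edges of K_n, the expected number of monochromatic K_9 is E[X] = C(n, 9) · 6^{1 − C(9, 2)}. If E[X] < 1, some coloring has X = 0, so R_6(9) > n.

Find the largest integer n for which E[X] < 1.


We need C(n, 9) · 6^{1 − 36} < 1, i.e. C(n, 9) < 6^{36 − 1} = 1719070799748422591028658176.
Check values of n near the boundary:
  n = 4403: C(4403, 9) = 1699894433046281918452233150; 1699894433046281918452233150 < 1719070799748422591028658176? YES
  n = 4404: C(4404, 9) = 1703375445537161676647015880; 1703375445537161676647015880 < 1719070799748422591028658176? YES
  n = 4405: C(4405, 9) = 1706862792900636302463627150; 1706862792900636302463627150 < 1719070799748422591028658176? YES
  n = 4406: C(4406, 9) = 1710356485221788389505285700; 1710356485221788389505285700 < 1719070799748422591028658176? YES
  n = 4407: C(4407, 9) = 1713856532599459170657070050; 1713856532599459170657070050 < 1719070799748422591028658176? YES
  n = 4408: C(4408, 9) = 1717362945146264156457459600; 1717362945146264156457459600 < 1719070799748422591028658176? YES
  n = 4409: C(4409, 9) = 1720875732988608787686577131; 1720875732988608787686577131 < 1719070799748422591028658176? NO
  n = 4410: C(4410, 9) = 1724394906266704102180823710; 1724394906266704102180823710 < 1719070799748422591028658176? NO
The largest n with C(n, 9) < 1719070799748422591028658176 is n = 4408 (where E[X] = 35778394690547169926197075/35813974994758803979763712 ≈ 0.9990). Hence R_6(9) > 4408, i.e. R_6(9) ≥ 4409.

Largest n = 4408; hence R_6(9) > 4408.


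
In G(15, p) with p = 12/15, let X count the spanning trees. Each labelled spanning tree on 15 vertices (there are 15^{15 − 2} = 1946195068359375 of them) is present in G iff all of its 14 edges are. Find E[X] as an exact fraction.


K_15 has 15^{15 − 2} = 1946195068359375 labelled spanning trees.
For each such spanning tree H, let X_H = 1 if all 14 edges of H are present in G. Then P[X_H = 1] = p^{14} = (4/5)^{14} = 268435456/6103515625.
By linearity of expectation: E[X] = Σ_H E[X_H] = 1946195068359375 · p^{14} = 1946195068359375 · 268435456/6103515625 = 427972821516288/5.
Numerically: E[X] ≈ 8.559e+13.

E[X] = 1946195068359375 · (4/5)^{14} = 427972821516288/5 ≈ 8.559e+13.


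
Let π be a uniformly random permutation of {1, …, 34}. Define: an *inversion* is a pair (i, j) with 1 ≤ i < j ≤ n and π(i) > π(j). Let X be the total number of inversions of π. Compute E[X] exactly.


Write X = Σ X_I over the C(34, 2) = 561 pairs i < j, with X_I the indicator of one inversion.
There are 561 indicators.
For each fixed pair i < j, the values π(i) and π(j) are two distinct elements of {1, …, 34} in uniformly random order; by symmetry P[π(i) > π(j)] = 1/2.
By linearity: E[X] = 561 · (1/2) = C(34, 2) · (1/2) = 561/2 = 561/2 ≈ 280.50000.

E[X] = 561/2 = 280.50000.


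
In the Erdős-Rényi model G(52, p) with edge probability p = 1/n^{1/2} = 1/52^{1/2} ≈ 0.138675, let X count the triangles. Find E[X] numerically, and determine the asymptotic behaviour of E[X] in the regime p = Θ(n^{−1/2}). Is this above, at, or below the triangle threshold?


Number of potential triangles: C(52, 3) = 22100.
Each occurs with probability p³ ≈ (0.138675)³ ≈ 2.66682787e-03.
By linearity: E[X] = C(52, 3)·p³ ≈ 22100 · 2.66682787e-03 ≈ 58.936896.
Since α = 1/2 < 1, p = c/n^{1/2} ≫ 1/n is above the triangle threshold p ~ 1/n. Asymptotically E[X] ~ (c³/6)·n^{3(1−α)} = (1³/6)·n^{1.5} → ∞; triangles are abundant w.h.p.

E[X] ≈ 58.936896; in regime p = Θ(1/n^{1/2}) E[X] diverges (above the triangle threshold p ~ 1/n).


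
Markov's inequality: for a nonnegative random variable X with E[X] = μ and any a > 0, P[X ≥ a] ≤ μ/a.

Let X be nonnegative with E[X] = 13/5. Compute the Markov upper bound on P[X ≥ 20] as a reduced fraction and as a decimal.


μ = E[X] = 13/5, a = 20.
Markov: P[X ≥ 20] ≤ μ/a = (13/5)/20 = 13/100.
Numerically: ≈ 0.13000.
(Since a = 20 > μ = 2.60000, the bound 13/100 is < 1 and informative.)

P[X ≥ 20] ≤ 13/100 ≈ 0.13000.


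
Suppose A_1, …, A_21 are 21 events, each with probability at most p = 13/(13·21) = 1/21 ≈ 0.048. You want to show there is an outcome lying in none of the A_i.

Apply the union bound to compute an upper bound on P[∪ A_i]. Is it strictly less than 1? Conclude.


Union bound: P[∪_{i=1}^{21} A_i] ≤ Σ_i P[A_i] ≤ 21·p = 21·(1/21) = 1.
Numerically: 1 ≈ 1.000.
Is 1 < 1? NO.
Since the bound 1 is ≥ 1, the union bound is uninformative here; it does NOT by itself certify existence.

21·p = 1 ≈ 1.000; existence NOT certified by the union bound.


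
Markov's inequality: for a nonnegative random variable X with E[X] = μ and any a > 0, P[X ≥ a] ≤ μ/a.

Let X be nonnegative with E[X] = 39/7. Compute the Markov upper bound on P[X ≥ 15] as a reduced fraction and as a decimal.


μ = E[X] = 39/7, a = 15.
Markov: P[X ≥ 15] ≤ μ/a = (39/7)/15 = 13/35.
Numerically: ≈ 0.371.
(Since a = 15 > μ = 5.571, the bound 13/35 is < 1 and informative.)

P[X ≥ 15] ≤ 13/35 ≈ 0.371.


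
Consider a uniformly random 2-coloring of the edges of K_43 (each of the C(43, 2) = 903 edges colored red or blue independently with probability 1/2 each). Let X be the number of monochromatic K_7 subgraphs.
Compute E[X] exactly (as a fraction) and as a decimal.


Let X = Σ_S X_S over the C(43, 7) = 32224114 subsets S of size 7, where X_S = 1 if the K_7 on S is monochromatic.
For a fixed S, the K_7 on S has C(7, 2) = 21 edges. P[all 21 edges red] = (1/2)^21, and likewise for blue, so P[monochromatic] = 2·(1/2)^21 = 2^{1 − 21} = 1/1048576.
By linearity: E[X] = C(43, 7) · 2^{1 − 21} = 32224114 · 1/1048576 = 16112057/524288.
Numerically: E[X] ≈ 30.73131.

E[X] = C(43,7)·2^(1−C(7,2)) = 16112057/524288 ≈ 30.73131.


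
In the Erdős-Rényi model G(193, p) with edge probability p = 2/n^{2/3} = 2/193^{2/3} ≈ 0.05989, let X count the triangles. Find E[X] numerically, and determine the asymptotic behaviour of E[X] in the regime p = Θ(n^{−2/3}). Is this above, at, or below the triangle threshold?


Number of potential triangles: C(193, 3) = 1179616.
Each occurs with probability p³ ≈ (0.05989)³ ≈ 2.147709e-04.
By linearity: E[X] = C(193, 3)·p³ ≈ 1179616 · 2.147709e-04 ≈ 253.3472.
Since α = 2/3 < 1, p = c/n^{2/3} ≫ 1/n is above the triangle threshold p ~ 1/n. Asymptotically E[X] ~ (c³/6)·n^{3(1−α)} = (2³/6)·n^{1} → ∞; triangles are abundant w.h.p.

E[X] ≈ 253.3472; in regime p = Θ(1/n^{2/3}) E[X] diverges (above the triangle threshold p ~ 1/n).


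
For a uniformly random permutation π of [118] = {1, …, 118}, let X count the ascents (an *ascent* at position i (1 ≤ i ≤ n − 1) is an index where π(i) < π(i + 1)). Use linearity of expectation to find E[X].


Write X = Σ X_I over i = 1, …, 117, with X_I the indicator of one ascent.
There are 117 indicators.
For each fixed i, the pair (π(i), π(i+1)) is a uniformly random ordered pair of distinct values from {1, …, 118}; by symmetry P[π(i) < π(i+1)] = 1/2.
By linearity: E[X] = 117 · (1/2) = (118 − 1) · (1/2) = 117/2 ≈ 58.500.

E[X] = 117/2 = 58.500.


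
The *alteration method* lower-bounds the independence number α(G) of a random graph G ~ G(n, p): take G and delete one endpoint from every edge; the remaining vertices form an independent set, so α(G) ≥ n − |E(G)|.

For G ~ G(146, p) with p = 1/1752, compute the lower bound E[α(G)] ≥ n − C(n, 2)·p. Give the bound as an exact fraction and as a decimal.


E[|E(G)|] = C(146, 2)·p = 10585 · (1/1752) = 145/24.
E[α(G)] ≥ n − E[|E(G)|] = 146 − 145/24 = 3359/24.
Numerically: ≈ 139.958333.
(This is only a lower bound; the true E[α(G)] may be larger.)

E[α(G)] ≥ 3359/24 ≈ 139.958333.


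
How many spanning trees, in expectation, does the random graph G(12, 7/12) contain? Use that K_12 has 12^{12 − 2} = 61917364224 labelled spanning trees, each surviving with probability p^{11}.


K_12 has 12^{12 − 2} = 61917364224 labelled spanning trees.
For each such spanning tree H, let X_H = 1 if all 11 edges of H are present in G. Then P[X_H = 1] = p^{11} = (7/12)^{11} = 1977326743/743008370688.
By linearity of expectation: E[X] = Σ_H E[X_H] = 61917364224 · p^{11} = 61917364224 · 1977326743/743008370688 = 1977326743/12.
Numerically: E[X] ≈ 1.64777e+08.

E[X] = 61917364224 · (7/12)^{11} = 1977326743/12 ≈ 1.64777e+08.


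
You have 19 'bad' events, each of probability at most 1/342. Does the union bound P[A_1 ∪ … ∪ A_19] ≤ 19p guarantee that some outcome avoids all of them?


Union bound: P[∪_{i=1}^{19} A_i] ≤ Σ_i P[A_i] ≤ 19·p = 19·(1/342) = 1/18.
Numerically: 1/18 ≈ 0.0556.
Is 1/18 < 1? YES.
Since P[∪ A_i] ≤ 1/18 < 1, the complement has P[∩ A_i^c] ≥ 1 − 1/18 = 17/18 > 0, so some outcome avoids every A_i.

19·p = 1/18 ≈ 0.0556; existence CERTIFIED by the union bound.


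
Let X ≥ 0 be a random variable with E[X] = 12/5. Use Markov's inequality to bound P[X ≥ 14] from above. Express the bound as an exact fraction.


μ = E[X] = 12/5, a = 14.
Markov: P[X ≥ 14] ≤ μ/a = (12/5)/14 = 6/35.
Numerically: ≈ 0.171429.
(Since a = 14 > μ = 2.400000, the bound 6/35 is < 1 and informative.)

P[X ≥ 14] ≤ 6/35 ≈ 0.171429.


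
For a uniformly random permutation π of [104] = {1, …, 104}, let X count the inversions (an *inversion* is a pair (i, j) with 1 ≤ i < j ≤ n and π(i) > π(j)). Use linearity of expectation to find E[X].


Write X = Σ X_I over the C(104, 2) = 5356 pairs i < j, with X_I the indicator of one inversion.
There are 5356 indicators.
For each fixed pair i < j, the values π(i) and π(j) are two distinct elements of {1, …, 104} in uniformly random order; by symmetry P[π(i) > π(j)] = 1/2.
By linearity: E[X] = 5356 · (1/2) = C(104, 2) · (1/2) = 5356/2 = 2678 ≈ 2678.00000.

E[X] = 2678 = 2678.00000.
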